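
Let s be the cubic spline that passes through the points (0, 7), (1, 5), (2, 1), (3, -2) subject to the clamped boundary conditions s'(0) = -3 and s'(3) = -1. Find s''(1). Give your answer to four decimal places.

-4.6667

Put M_i = s'' at the i-th knot. Here h = (1, 1, 1) and Δ = (-2, -4, -3), so the interior equations h_(i-1)·M_(i-1) + 2(h_(i-1)+h_i)·M_i + h_i·M_(i+1) = 6(Δ_i − Δ_(i-1)) read
  1·M_0 + 4·M_1 + 1·M_2 = 6(Δ_1 - Δ_0) = -12
  1·M_1 + 4·M_2 + 1·M_3 = 6(Δ_2 - Δ_1) = 6
Clamped end conditions give two more equations: 2h_0·M_0 + h_0·M_1 = 6(Δ_0 - s'(0)) = 6 and h_2·M_2 + 2h_2·M_3 = 6(s'(3) - Δ_2) = 12.
Solving: M_0 = 16/3, M_1 = -14/3, M_2 = 4/3, M_3 = 16/3.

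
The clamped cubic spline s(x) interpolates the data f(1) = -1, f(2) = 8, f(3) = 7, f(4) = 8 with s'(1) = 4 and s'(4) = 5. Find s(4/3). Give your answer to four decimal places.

1.5062

Write M_i for s''(x_i). With h_i = 1, 1, 1 and divided differences Δ_i = 9, -1, 1, the continuity of s' gives the tridiagonal system
  1·M_0 + 4·M_1 + 1·M_2 = 6(Δ_1 - Δ_0) = -60
  1·M_1 + 4·M_2 + 1·M_3 = 6(Δ_2 - Δ_1) = 12
Clamped end conditions give two more equations: 2h_0·M_0 + h_0·M_1 = 6(Δ_0 - s'(1)) = 30 and h_2·M_2 + 2h_2·M_3 = 6(s'(4) - Δ_2) = 24.
Forward elimination and back-substitution give M_0 = 80/3, M_1 = -70/3, M_2 = 20/3, M_3 = 26/3.
On [1, 2], s(x) = -1 + 4·(x - 1) + 40/3·(x - 1)² - 25/3·(x - 1)³.
With (x - 1) = 1/3: s(4/3) = 122/81.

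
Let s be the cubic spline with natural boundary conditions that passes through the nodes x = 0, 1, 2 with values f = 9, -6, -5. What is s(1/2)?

Write σ_i for s''(x_i). With h_i = 1, 1 and divided differences Δ_i = -15, 1, the continuity of s' gives the tridiagonal system
  1·σ_0 + 4·σ_1 + 1·σ_2 = 6(Δ_1 - Δ_0) = 96
Natural end conditions: σ_0 = σ_2 = 0.
Hence σ_0 = 0, σ_1 = 24, σ_2 = 0.
On [0, 1], s(x) = 9 - 19·x + 0·x² + 4·x³.
With x = 1/2: s(1/2) = 0.

0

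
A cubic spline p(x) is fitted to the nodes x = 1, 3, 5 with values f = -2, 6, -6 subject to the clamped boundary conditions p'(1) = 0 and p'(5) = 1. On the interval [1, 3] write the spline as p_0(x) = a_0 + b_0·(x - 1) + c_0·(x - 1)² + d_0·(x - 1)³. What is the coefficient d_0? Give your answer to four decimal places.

-2.4375

Let M_i = p''(x_i). Step sizes h_i = 2, 2; slopes of the chords Δ_i = (y_(i+1) - y_i)/h_i = 4, -6.
  2·M_0 + 8·M_1 + 2·M_2 = 6(Δ_1 - Δ_0) = -60
Clamped end conditions give two more equations: 2h_0·M_0 + h_0·M_1 = 6(Δ_0 - p'(1)) = 24 and h_1·M_1 + 2h_1·M_2 = 6(p'(5) - Δ_1) = 42.
Hence M_0 = 55/4, M_1 = -31/2, M_2 = 73/4.
On [1, 3], with p_0(x) = a_0 + b_0·(x - 1) + c_0·(x - 1)² + d_0·(x - 1)³: c_0 = M_0/2 = 55/8, d_0 = (M_1 - M_0)/(6h_0) = -39/16, b_0 = Δ_0 - h_0(2M_0 + M_1)/6 = 0.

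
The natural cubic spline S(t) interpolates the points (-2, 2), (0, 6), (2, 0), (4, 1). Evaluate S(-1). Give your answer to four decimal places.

Put M_i = S'' at the i-th knot. Here h = (2, 2, 2) and Δ = (2, -3, 1/2), so the interior equations h_(i-1)·M_(i-1) + 2(h_(i-1)+h_i)·M_i + h_i·M_(i+1) = 6(Δ_i − Δ_(i-1)) read
  2·M_0 + 8·M_1 + 2·M_2 = 6(Δ_1 - Δ_0) = -30
  2·M_1 + 8·M_2 + 2·M_3 = 6(Δ_2 - Δ_1) = 21
Natural end conditions: M_0 = M_3 = 0.
Solving the tridiagonal system: M_0 = 0, M_1 = -47/10, M_2 = 19/5, M_3 = 0.
On [-2, 0], S(t) = 2 + 107/30·(t + 2) + 0·(t + 2)² - 47/120·(t + 2)³.
With (t + 2) = 1: S(-1) = 207/40.

5.1750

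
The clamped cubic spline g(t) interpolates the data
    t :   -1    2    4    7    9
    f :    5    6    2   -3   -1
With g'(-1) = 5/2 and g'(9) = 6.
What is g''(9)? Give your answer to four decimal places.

With M_i denoting the second derivative at x_i, h_i = 3, 2, 3, 2, and Δ_i = (y_(i+1) − y_i)/h_i = 1/3, -2, -5/3, 1:
  3·M_0 + 10·M_1 + 2·M_2 = 6(Δ_1 - Δ_0) = -14
  2·M_1 + 10·M_2 + 3·M_3 = 6(Δ_2 - Δ_1) = 2
  3·M_2 + 10·M_3 + 2·M_4 = 6(Δ_3 - Δ_2) = 16
Clamped end conditions give two more equations: 2h_0·M_0 + h_0·M_1 = 6(Δ_0 - g'(-1)) = -13 and h_3·M_3 + 2h_3·M_4 = 6(g'(9) - Δ_3) = 30.
Forward elimination and back-substitution give M_0 = -146/87, M_1 = -85/87, M_2 = 35/87, M_3 = -2/87, M_4 = 1307/174.

7.5115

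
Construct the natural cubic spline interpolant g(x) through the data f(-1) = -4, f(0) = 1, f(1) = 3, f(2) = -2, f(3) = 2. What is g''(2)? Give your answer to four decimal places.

With σ_i denoting the second derivative at x_i, h_i = 1, 1, 1, 1, and Δ_i = (y_(i+1) − y_i)/h_i = 5, 2, -5, 4:
  1·σ_0 + 4·σ_1 + 1·σ_2 = 6(Δ_1 - Δ_0) = -18
  1·σ_1 + 4·σ_2 + 1·σ_3 = 6(Δ_2 - Δ_1) = -42
  1·σ_2 + 4·σ_3 + 1·σ_4 = 6(Δ_3 - Δ_2) = 54
Natural end conditions: σ_0 = σ_4 = 0.
Solving the tridiagonal system: σ_0 = 0, σ_1 = -6/7, σ_2 = -102/7, σ_3 = 120/7, σ_4 = 0.

17.1429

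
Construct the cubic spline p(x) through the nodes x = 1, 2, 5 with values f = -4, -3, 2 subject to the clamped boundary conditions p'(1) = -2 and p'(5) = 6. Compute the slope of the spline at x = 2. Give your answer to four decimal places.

Put M_i = p'' at the i-th knot. Here h = (1, 3) and Δ = (1, 5/3), so the interior equations h_(i-1)·M_(i-1) + 2(h_(i-1)+h_i)·M_i + h_i·M_(i+1) = 6(Δ_i − Δ_(i-1)) read
  1·M_0 + 8·M_1 + 3·M_2 = 6(Δ_1 - Δ_0) = 4
Clamped end conditions give two more equations: 2h_0·M_0 + h_0·M_1 = 6(Δ_0 - p'(1)) = 18 and h_1·M_1 + 2h_1·M_2 = 6(p'(5) - Δ_1) = 26.
Forward elimination and back-substitution give M_0 = 21/2, M_1 = -3, M_2 = 35/6.
On [2, 5], p'(x) = b_1 + 2c_1·(x - 2) + 3d_1·(x - 2)² with b_1 = Δ_1 - h_1(2M_1 + M_2)/6 = 7/4, c_1 = M_1/2 = -3/2, d_1 = (M_2 - M_1)/(6h_1) = 53/108. So p'(2) = 7/4.

1.7500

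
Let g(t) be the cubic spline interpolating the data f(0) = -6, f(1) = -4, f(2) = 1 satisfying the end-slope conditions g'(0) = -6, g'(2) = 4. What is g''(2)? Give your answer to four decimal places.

Write M_i for g''(x_i). With h_i = 1, 1 and divided differences Δ_i = 2, 5, the continuity of g' gives the tridiagonal system
  1·M_0 + 4·M_1 + 1·M_2 = 6(Δ_1 - Δ_0) = 18
Clamped end conditions give two more equations: 2h_0·M_0 + h_0·M_1 = 6(Δ_0 - g'(0)) = 48 and h_1·M_1 + 2h_1·M_2 = 6(g'(2) - Δ_1) = -6.
Forward elimination and back-substitution give M_0 = 49/2, M_1 = -1, M_2 = -5/2.

-2.5000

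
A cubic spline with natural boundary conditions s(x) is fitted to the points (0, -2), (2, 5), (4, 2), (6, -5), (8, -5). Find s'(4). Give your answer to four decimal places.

Put M_i = s'' at the i-th knot. Here h = (2, 2, 2, 2) and Δ = (7/2, -3/2, -7/2, 0), so the interior equations h_(i-1)·M_(i-1) + 2(h_(i-1)+h_i)·M_i + h_i·M_(i+1) = 6(Δ_i − Δ_(i-1)) read
  2·M_0 + 8·M_1 + 2·M_2 = 6(Δ_1 - Δ_0) = -30
  2·M_1 + 8·M_2 + 2·M_3 = 6(Δ_2 - Δ_1) = -12
  2·M_2 + 8·M_3 + 2·M_4 = 6(Δ_3 - Δ_2) = 21
Natural end conditions: M_0 = M_4 = 0.
Forward elimination and back-substitution give M_0 = 0, M_1 = -381/112, M_2 = -39/28, M_3 = 333/112, M_4 = 0.
On [4, 6], s'(x) = b_2 + 2c_2·(x - 4) + 3d_2·(x - 4)² with b_2 = Δ_2 - h_2(2M_2 + M_3)/6 = -57/16, c_2 = M_2/2 = -39/56, d_2 = (M_3 - M_2)/(6h_2) = 163/448. So s'(4) = -57/16.

-3.5625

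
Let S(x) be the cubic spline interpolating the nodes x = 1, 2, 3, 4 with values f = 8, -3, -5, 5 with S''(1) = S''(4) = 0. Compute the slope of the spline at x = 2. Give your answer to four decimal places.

-7.8000

Let M_i = S''(x_i). Step sizes h_i = 1, 1, 1; slopes of the chords Δ_i = (y_(i+1) - y_i)/h_i = -11, -2, 10.
  1·M_0 + 4·M_1 + 1·M_2 = 6(Δ_1 - Δ_0) = 54
  1·M_1 + 4·M_2 + 1·M_3 = 6(Δ_2 - Δ_1) = 72
Natural end conditions: M_0 = M_3 = 0.
Solving: M_0 = 0, M_1 = 48/5, M_2 = 78/5, M_3 = 0.
On [2, 3], S'(x) = b_1 + 2c_1·(x - 2) + 3d_1·(x - 2)² with b_1 = Δ_1 - h_1(2M_1 + M_2)/6 = -39/5, c_1 = M_1/2 = 24/5, d_1 = (M_2 - M_1)/(6h_1) = 1. So S'(2) = -39/5.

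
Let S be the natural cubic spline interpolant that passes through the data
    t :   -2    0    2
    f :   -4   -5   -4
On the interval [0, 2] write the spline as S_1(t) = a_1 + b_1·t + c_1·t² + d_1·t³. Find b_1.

Write M_i for S''(x_i). With h_i = 2, 2 and divided differences Δ_i = -1/2, 1/2, the continuity of S' gives the tridiagonal system
  2·M_0 + 8·M_1 + 2·M_2 = 6(Δ_1 - Δ_0) = 6
Natural end conditions: M_0 = M_2 = 0.
Forward elimination and back-substitution give M_0 = 0, M_1 = 3/4, M_2 = 0.
On [0, 2], with S_1(t) = a_1 + b_1·t + c_1·t² + d_1·t³: c_1 = M_1/2 = 3/8, d_1 = (M_2 - M_1)/(6h_1) = -1/16, b_1 = Δ_1 - h_1(2M_1 + M_2)/6 = 0.

0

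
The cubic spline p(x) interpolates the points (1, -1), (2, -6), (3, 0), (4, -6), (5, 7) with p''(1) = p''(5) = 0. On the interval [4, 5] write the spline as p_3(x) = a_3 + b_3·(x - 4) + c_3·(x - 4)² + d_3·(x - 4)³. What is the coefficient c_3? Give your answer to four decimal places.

Put m_i = p'' at the i-th knot. Here h = (1, 1, 1, 1) and Δ = (-5, 6, -6, 13), so the interior equations h_(i-1)·m_(i-1) + 2(h_(i-1)+h_i)·m_i + h_i·m_(i+1) = 6(Δ_i − Δ_(i-1)) read
  1·m_0 + 4·m_1 + 1·m_2 = 6(Δ_1 - Δ_0) = 66
  1·m_1 + 4·m_2 + 1·m_3 = 6(Δ_2 - Δ_1) = -72
  1·m_2 + 4·m_3 + 1·m_4 = 6(Δ_3 - Δ_2) = 114
Natural end conditions: m_0 = m_4 = 0.
Solving the tridiagonal system: m_0 = 0, m_1 = 174/7, m_2 = -234/7, m_3 = 258/7, m_4 = 0.
On [4, 5], with p_3(x) = a_3 + b_3·(x - 4) + c_3·(x - 4)² + d_3·(x - 4)³: c_3 = m_3/2 = 129/7, d_3 = (m_4 - m_3)/(6h_3) = -43/7, b_3 = Δ_3 - h_3(2m_3 + m_4)/6 = 5/7.

18.4286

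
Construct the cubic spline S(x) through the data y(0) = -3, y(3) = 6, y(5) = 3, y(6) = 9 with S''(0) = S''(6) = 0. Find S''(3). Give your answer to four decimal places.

-4.5000

Write M_i for S''(x_i). With h_i = 3, 2, 1 and divided differences Δ_i = 3, -3/2, 6, the continuity of S' gives the tridiagonal system
  3·M_0 + 10·M_1 + 2·M_2 = 6(Δ_1 - Δ_0) = -27
  2·M_1 + 6·M_2 + 1·M_3 = 6(Δ_2 - Δ_1) = 45
Natural end conditions: M_0 = M_3 = 0.
Hence M_0 = 0, M_1 = -9/2, M_2 = 9, M_3 = 0.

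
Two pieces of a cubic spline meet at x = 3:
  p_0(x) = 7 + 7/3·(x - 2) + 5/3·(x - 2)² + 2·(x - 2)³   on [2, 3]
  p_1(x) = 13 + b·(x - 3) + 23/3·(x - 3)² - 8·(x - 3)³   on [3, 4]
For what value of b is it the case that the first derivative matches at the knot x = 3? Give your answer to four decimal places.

11.6667

p_0'(x) = 7/3 + 10/3·(x - 2) + 6·(x - 2)², so p_0'(3) = 35/3. On the right, p_1'(3) = b, so b = 35/3.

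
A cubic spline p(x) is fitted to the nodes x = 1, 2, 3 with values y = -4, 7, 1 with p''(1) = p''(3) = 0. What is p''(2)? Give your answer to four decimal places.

-25.5000

Write σ_i for p''(x_i). With h_i = 1, 1 and divided differences Δ_i = 11, -6, the continuity of p' gives the tridiagonal system
  1·σ_0 + 4·σ_1 + 1·σ_2 = 6(Δ_1 - Δ_0) = -102
Natural end conditions: σ_0 = σ_2 = 0.
Solving the tridiagonal system: σ_0 = 0, σ_1 = -51/2, σ_2 = 0.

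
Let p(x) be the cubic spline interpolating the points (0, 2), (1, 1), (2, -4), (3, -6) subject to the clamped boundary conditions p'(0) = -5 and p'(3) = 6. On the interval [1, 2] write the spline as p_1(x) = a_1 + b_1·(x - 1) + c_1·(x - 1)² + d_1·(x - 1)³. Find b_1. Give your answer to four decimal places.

-1.6667

Write m_i for p''(x_i). With h_i = 1, 1, 1 and divided differences Δ_i = -1, -5, -2, the continuity of p' gives the tridiagonal system
  1·m_0 + 4·m_1 + 1·m_2 = 6(Δ_1 - Δ_0) = -24
  1·m_1 + 4·m_2 + 1·m_3 = 6(Δ_2 - Δ_1) = 18
Clamped end conditions give two more equations: 2h_0·m_0 + h_0·m_1 = 6(Δ_0 - p'(0)) = 24 and h_2·m_2 + 2h_2·m_3 = 6(p'(3) - Δ_2) = 48.
Solving the tridiagonal system: m_0 = 52/3, m_1 = -32/3, m_2 = 4/3, m_3 = 70/3.
On [1, 2], with p_1(x) = a_1 + b_1·(x - 1) + c_1·(x - 1)² + d_1·(x - 1)³: c_1 = m_1/2 = -16/3, d_1 = (m_2 - m_1)/(6h_1) = 2, b_1 = Δ_1 - h_1(2m_1 + m_2)/6 = -5/3.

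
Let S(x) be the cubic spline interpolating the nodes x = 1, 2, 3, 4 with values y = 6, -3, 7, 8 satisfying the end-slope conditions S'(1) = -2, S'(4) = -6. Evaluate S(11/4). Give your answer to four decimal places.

With σ_i denoting the second derivative at x_i, h_i = 1, 1, 1, and Δ_i = (y_(i+1) − y_i)/h_i = -9, 10, 1:
  1·σ_0 + 4·σ_1 + 1·σ_2 = 6(Δ_1 - Δ_0) = 114
  1·σ_1 + 4·σ_2 + 1·σ_3 = 6(Δ_2 - Δ_1) = -54
Clamped end conditions give two more equations: 2h_0·σ_0 + h_0·σ_1 = 6(Δ_0 - S'(1)) = -42 and h_2·σ_2 + 2h_2·σ_3 = 6(S'(4) - Δ_2) = -42.
Solving: σ_0 = -652/15, σ_1 = 674/15, σ_2 = -334/15, σ_3 = -148/15.
On [2, 3], S(x) = -3 - 19/15·(x - 2) + 337/15·(x - 2)² - 56/5·(x - 2)³.
With (x - 2) = 3/4: S(11/4) = 317/80.

3.9625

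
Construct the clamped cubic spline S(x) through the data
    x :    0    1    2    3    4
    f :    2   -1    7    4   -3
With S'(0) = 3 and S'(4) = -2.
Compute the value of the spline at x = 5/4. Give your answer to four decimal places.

0.2266

Put m_i = S'' at the i-th knot. Here h = (1, 1, 1, 1) and Δ = (-3, 8, -3, -7), so the interior equations h_(i-1)·m_(i-1) + 2(h_(i-1)+h_i)·m_i + h_i·m_(i+1) = 6(Δ_i − Δ_(i-1)) read
  1·m_0 + 4·m_1 + 1·m_2 = 6(Δ_1 - Δ_0) = 66
  1·m_1 + 4·m_2 + 1·m_3 = 6(Δ_2 - Δ_1) = -66
  1·m_2 + 4·m_3 + 1·m_4 = 6(Δ_3 - Δ_2) = -24
Clamped end conditions give two more equations: 2h_0·m_0 + h_0·m_1 = 6(Δ_0 - S'(0)) = -36 and h_3·m_3 + 2h_3·m_4 = 6(S'(4) - Δ_3) = 30.
Hence m_0 = -233/7, m_1 = 214/7, m_2 = -23, m_3 = -32/7, m_4 = 121/7.
On [1, 2], S(x) = -1 + 23/14·(x - 1) + 107/7·(x - 1)² - 125/14·(x - 1)³.
With (x - 1) = 1/4: S(5/4) = 29/128.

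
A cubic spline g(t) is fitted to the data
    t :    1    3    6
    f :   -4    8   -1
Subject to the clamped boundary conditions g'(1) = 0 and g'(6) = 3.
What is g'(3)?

Put σ_i = g'' at the i-th knot. Here h = (2, 3) and Δ = (6, -3), so the interior equations h_(i-1)·σ_(i-1) + 2(h_(i-1)+h_i)·σ_i + h_i·σ_(i+1) = 6(Δ_i − Δ_(i-1)) read
  2·σ_0 + 10·σ_1 + 3·σ_2 = 6(Δ_1 - Δ_0) = -54
Clamped end conditions give two more equations: 2h_0·σ_0 + h_0·σ_1 = 6(Δ_0 - g'(1)) = 36 and h_1·σ_1 + 2h_1·σ_2 = 6(g'(6) - Δ_1) = 36.
Solving: σ_0 = 15, σ_1 = -12, σ_2 = 12.
On [3, 6], g'(t) = b_1 + 2c_1·(t - 3) + 3d_1·(t - 3)² with b_1 = Δ_1 - h_1(2σ_1 + σ_2)/6 = 3, c_1 = σ_1/2 = -6, d_1 = (σ_2 - σ_1)/(6h_1) = 4/3. So g'(3) = 3.

3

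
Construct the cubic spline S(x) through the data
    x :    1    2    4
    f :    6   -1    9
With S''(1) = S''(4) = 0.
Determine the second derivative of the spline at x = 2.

With M_i denoting the second derivative at x_i, h_i = 1, 2, and Δ_i = (y_(i+1) − y_i)/h_i = -7, 5:
  1·M_0 + 6·M_1 + 2·M_2 = 6(Δ_1 - Δ_0) = 72
Natural end conditions: M_0 = M_2 = 0.
Hence M_0 = 0, M_1 = 12, M_2 = 0.

12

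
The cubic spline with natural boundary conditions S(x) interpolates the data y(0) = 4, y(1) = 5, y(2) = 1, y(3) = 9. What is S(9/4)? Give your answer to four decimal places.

1.8406

Write σ_i for S''(x_i). With h_i = 1, 1, 1 and divided differences Δ_i = 1, -4, 8, the continuity of S' gives the tridiagonal system
  1·σ_0 + 4·σ_1 + 1·σ_2 = 6(Δ_1 - Δ_0) = -30
  1·σ_1 + 4·σ_2 + 1·σ_3 = 6(Δ_2 - Δ_1) = 72
Natural end conditions: σ_0 = σ_3 = 0.
Solving the tridiagonal system: σ_0 = 0, σ_1 = -64/5, σ_2 = 106/5, σ_3 = 0.
On [2, 3], S(x) = 1 + 14/15·(x - 2) + 53/5·(x - 2)² - 53/15·(x - 2)³.
With (x - 2) = 1/4: S(9/4) = 589/320.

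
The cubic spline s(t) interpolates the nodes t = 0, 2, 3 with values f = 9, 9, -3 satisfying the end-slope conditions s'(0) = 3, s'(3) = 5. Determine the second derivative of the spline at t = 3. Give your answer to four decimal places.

63.6667

Put M_i = s'' at the i-th knot. Here h = (2, 1) and Δ = (0, -12), so the interior equations h_(i-1)·M_(i-1) + 2(h_(i-1)+h_i)·M_i + h_i·M_(i+1) = 6(Δ_i − Δ_(i-1)) read
  2·M_0 + 6·M_1 + 1·M_2 = 6(Δ_1 - Δ_0) = -72
Clamped end conditions give two more equations: 2h_0·M_0 + h_0·M_1 = 6(Δ_0 - s'(0)) = -18 and h_1·M_1 + 2h_1·M_2 = 6(s'(3) - Δ_1) = 102.
Forward elimination and back-substitution give M_0 = 49/6, M_1 = -76/3, M_2 = 191/3.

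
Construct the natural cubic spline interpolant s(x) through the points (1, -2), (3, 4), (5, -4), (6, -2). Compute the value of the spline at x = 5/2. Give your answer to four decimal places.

With M_i denoting the second derivative at x_i, h_i = 2, 2, 1, and Δ_i = (y_(i+1) − y_i)/h_i = 3, -4, 2:
  2·M_0 + 8·M_1 + 2·M_2 = 6(Δ_1 - Δ_0) = -42
  2·M_1 + 6·M_2 + 1·M_3 = 6(Δ_2 - Δ_1) = 36
Natural end conditions: M_0 = M_3 = 0.
Forward elimination and back-substitution give M_0 = 0, M_1 = -81/11, M_2 = 93/11, M_3 = 0.
On [1, 3], s(x) = -2 + 60/11·(x - 1) + 0·(x - 1)² - 27/44·(x - 1)³.
With (x - 1) = 3/2: s(5/2) = 1447/352.

4.1108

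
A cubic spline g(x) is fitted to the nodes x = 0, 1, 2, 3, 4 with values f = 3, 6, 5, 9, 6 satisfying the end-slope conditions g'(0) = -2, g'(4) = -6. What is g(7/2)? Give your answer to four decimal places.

Let M_i = g''(x_i). Step sizes h_i = 1, 1, 1, 1; slopes of the chords Δ_i = (y_(i+1) - y_i)/h_i = 3, -1, 4, -3.
  1·M_0 + 4·M_1 + 1·M_2 = 6(Δ_1 - Δ_0) = -24
  1·M_1 + 4·M_2 + 1·M_3 = 6(Δ_2 - Δ_1) = 30
  1·M_2 + 4·M_3 + 1·M_4 = 6(Δ_3 - Δ_2) = -42
Clamped end conditions give two more equations: 2h_0·M_0 + h_0·M_1 = 6(Δ_0 - g'(0)) = 30 and h_3·M_3 + 2h_3·M_4 = 6(g'(4) - Δ_3) = -18.
Forward elimination and back-substitution give M_0 = 635/28, M_1 = -215/14, M_2 = 59/4, M_3 = -191/14, M_4 = -61/28.
On [3, 4], g(x) = 9 + 107/56·(x - 3) - 191/28·(x - 3)² + 107/56·(x - 3)³.
With (x - 3) = 1/2: g(7/2) = 3803/448.

8.4888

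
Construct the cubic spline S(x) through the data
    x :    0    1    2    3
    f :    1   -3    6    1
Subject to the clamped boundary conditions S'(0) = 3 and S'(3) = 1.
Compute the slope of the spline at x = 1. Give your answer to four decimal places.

Let m_i = S''(x_i). Step sizes h_i = 1, 1, 1; slopes of the chords Δ_i = (y_(i+1) - y_i)/h_i = -4, 9, -5.
  1·m_0 + 4·m_1 + 1·m_2 = 6(Δ_1 - Δ_0) = 78
  1·m_1 + 4·m_2 + 1·m_3 = 6(Δ_2 - Δ_1) = -84
Clamped end conditions give two more equations: 2h_0·m_0 + h_0·m_1 = 6(Δ_0 - S'(0)) = -42 and h_2·m_2 + 2h_2·m_3 = 6(S'(3) - Δ_2) = 36.
Solving the tridiagonal system: m_0 = -614/15, m_1 = 598/15, m_2 = -608/15, m_3 = 574/15.
On [1, 2], S'(x) = b_1 + 2c_1·(x - 1) + 3d_1·(x - 1)² with b_1 = Δ_1 - h_1(2m_1 + m_2)/6 = 37/15, c_1 = m_1/2 = 299/15, d_1 = (m_2 - m_1)/(6h_1) = -67/5. So S'(1) = 37/15.

2.4667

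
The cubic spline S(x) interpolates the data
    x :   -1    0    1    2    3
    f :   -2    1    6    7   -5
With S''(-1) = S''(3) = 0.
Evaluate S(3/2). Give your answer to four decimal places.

Put σ_i = S'' at the i-th knot. Here h = (1, 1, 1, 1) and Δ = (3, 5, 1, -12), so the interior equations h_(i-1)·σ_(i-1) + 2(h_(i-1)+h_i)·σ_i + h_i·σ_(i+1) = 6(Δ_i − Δ_(i-1)) read
  1·σ_0 + 4·σ_1 + 1·σ_2 = 6(Δ_1 - Δ_0) = 12
  1·σ_1 + 4·σ_2 + 1·σ_3 = 6(Δ_2 - Δ_1) = -24
  1·σ_2 + 4·σ_3 + 1·σ_4 = 6(Δ_3 - Δ_2) = -78
Natural end conditions: σ_0 = σ_4 = 0.
Hence σ_0 = 0, σ_1 = 99/28, σ_2 = -15/7, σ_3 = -531/28, σ_4 = 0.
On [1, 2], S(x) = 6 + 39/8·(x - 1) - 15/14·(x - 1)² - 157/56·(x - 1)³.
With (x - 1) = 1/2: S(3/2) = 3503/448.

7.8192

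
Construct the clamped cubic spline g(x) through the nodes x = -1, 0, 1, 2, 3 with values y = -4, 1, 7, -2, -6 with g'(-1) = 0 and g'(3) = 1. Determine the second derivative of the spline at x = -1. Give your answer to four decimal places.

With M_i denoting the second derivative at x_i, h_i = 1, 1, 1, 1, and Δ_i = (y_(i+1) − y_i)/h_i = 5, 6, -9, -4:
  1·M_0 + 4·M_1 + 1·M_2 = 6(Δ_1 - Δ_0) = 6
  1·M_1 + 4·M_2 + 1·M_3 = 6(Δ_2 - Δ_1) = -90
  1·M_2 + 4·M_3 + 1·M_4 = 6(Δ_3 - Δ_2) = 30
Clamped end conditions give two more equations: 2h_0·M_0 + h_0·M_1 = 6(Δ_0 - g'(-1)) = 30 and h_3·M_3 + 2h_3·M_4 = 6(g'(3) - Δ_3) = 30.
Forward elimination and back-substitution give M_0 = 349/28, M_1 = 71/14, M_2 = -107/4, M_3 = 167/14, M_4 = 253/28.

12.4643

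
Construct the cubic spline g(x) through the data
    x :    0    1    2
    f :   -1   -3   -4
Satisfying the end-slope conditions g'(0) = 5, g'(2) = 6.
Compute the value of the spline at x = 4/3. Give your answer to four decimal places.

-4.4444

With M_i denoting the second derivative at x_i, h_i = 1, 1, and Δ_i = (y_(i+1) − y_i)/h_i = -2, -1:
  1·M_0 + 4·M_1 + 1·M_2 = 6(Δ_1 - Δ_0) = 6
Clamped end conditions give two more equations: 2h_0·M_0 + h_0·M_1 = 6(Δ_0 - g'(0)) = -42 and h_1·M_1 + 2h_1·M_2 = 6(g'(2) - Δ_1) = 42.
Solving: M_0 = -22, M_1 = 2, M_2 = 20.
On [1, 2], g(x) = -3 - 5·(x - 1) + 1·(x - 1)² + 3·(x - 1)³.
With (x - 1) = 1/3: g(4/3) = -40/9.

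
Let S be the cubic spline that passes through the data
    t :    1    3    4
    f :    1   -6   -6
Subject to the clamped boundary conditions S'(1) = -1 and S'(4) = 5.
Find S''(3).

3

Write m_i for S''(x_i). With h_i = 2, 1 and divided differences Δ_i = -7/2, 0, the continuity of S' gives the tridiagonal system
  2·m_0 + 6·m_1 + 1·m_2 = 6(Δ_1 - Δ_0) = 21
Clamped end conditions give two more equations: 2h_0·m_0 + h_0·m_1 = 6(Δ_0 - S'(1)) = -15 and h_1·m_1 + 2h_1·m_2 = 6(S'(4) - Δ_1) = 30.
Forward elimination and back-substitution give m_0 = -21/4, m_1 = 3, m_2 = 27/2.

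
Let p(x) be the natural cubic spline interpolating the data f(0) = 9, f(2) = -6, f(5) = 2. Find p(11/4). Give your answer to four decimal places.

-7.0023

Let M_i = p''(x_i). Step sizes h_i = 2, 3; slopes of the chords Δ_i = (y_(i+1) - y_i)/h_i = -15/2, 8/3.
  2·M_0 + 10·M_1 + 3·M_2 = 6(Δ_1 - Δ_0) = 61
Natural end conditions: M_0 = M_2 = 0.
Solving the tridiagonal system: M_0 = 0, M_1 = 61/10, M_2 = 0.
On [2, 5], p(x) = -6 - 103/30·(x - 2) + 61/20·(x - 2)² - 61/180·(x - 2)³.
With (x - 2) = 3/4: p(11/4) = -8963/1280.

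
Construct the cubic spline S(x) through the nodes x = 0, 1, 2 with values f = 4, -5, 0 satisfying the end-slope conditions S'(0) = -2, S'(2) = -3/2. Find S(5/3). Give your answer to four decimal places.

With σ_i denoting the second derivative at x_i, h_i = 1, 1, and Δ_i = (y_(i+1) − y_i)/h_i = -9, 5:
  1·σ_0 + 4·σ_1 + 1·σ_2 = 6(Δ_1 - Δ_0) = 84
Clamped end conditions give two more equations: 2h_0·σ_0 + h_0·σ_1 = 6(Δ_0 - S'(0)) = -42 and h_1·σ_1 + 2h_1·σ_2 = 6(S'(2) - Δ_1) = -39.
Solving the tridiagonal system: σ_0 = -167/4, σ_1 = 83/2, σ_2 = -161/4.
On [1, 2], S(x) = -5 - 17/8·(x - 1) + 83/4·(x - 1)² - 109/8·(x - 1)³.
With (x - 1) = 2/3: S(5/3) = -133/108.

-1.2315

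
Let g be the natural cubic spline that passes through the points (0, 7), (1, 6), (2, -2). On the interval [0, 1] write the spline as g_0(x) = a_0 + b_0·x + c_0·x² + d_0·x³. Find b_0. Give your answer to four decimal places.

Write m_i for g''(x_i). With h_i = 1, 1 and divided differences Δ_i = -1, -8, the continuity of g' gives the tridiagonal system
  1·m_0 + 4·m_1 + 1·m_2 = 6(Δ_1 - Δ_0) = -42
Natural end conditions: m_0 = m_2 = 0.
Solving: m_0 = 0, m_1 = -21/2, m_2 = 0.
On [0, 1], with g_0(x) = a_0 + b_0·x + c_0·x² + d_0·x³: c_0 = m_0/2 = 0, d_0 = (m_1 - m_0)/(6h_0) = -7/4, b_0 = Δ_0 - h_0(2m_0 + m_1)/6 = 3/4.

0.7500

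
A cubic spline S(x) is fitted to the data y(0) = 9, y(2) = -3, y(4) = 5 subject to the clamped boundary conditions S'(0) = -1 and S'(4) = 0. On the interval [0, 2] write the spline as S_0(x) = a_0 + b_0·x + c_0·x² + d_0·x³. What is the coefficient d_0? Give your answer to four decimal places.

2.4375

Put m_i = S'' at the i-th knot. Here h = (2, 2) and Δ = (-6, 4), so the interior equations h_(i-1)·m_(i-1) + 2(h_(i-1)+h_i)·m_i + h_i·m_(i+1) = 6(Δ_i − Δ_(i-1)) read
  2·m_0 + 8·m_1 + 2·m_2 = 6(Δ_1 - Δ_0) = 60
Clamped end conditions give two more equations: 2h_0·m_0 + h_0·m_1 = 6(Δ_0 - S'(0)) = -30 and h_1·m_1 + 2h_1·m_2 = 6(S'(4) - Δ_1) = -24.
Forward elimination and back-substitution give m_0 = -59/4, m_1 = 29/2, m_2 = -53/4.
On [0, 2], with S_0(x) = a_0 + b_0·x + c_0·x² + d_0·x³: c_0 = m_0/2 = -59/8, d_0 = (m_1 - m_0)/(6h_0) = 39/16, b_0 = Δ_0 - h_0(2m_0 + m_1)/6 = -1.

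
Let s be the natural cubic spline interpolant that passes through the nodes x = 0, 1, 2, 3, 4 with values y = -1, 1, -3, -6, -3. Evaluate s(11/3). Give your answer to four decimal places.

-4.4233

Put M_i = s'' at the i-th knot. Here h = (1, 1, 1, 1) and Δ = (2, -4, -3, 3), so the interior equations h_(i-1)·M_(i-1) + 2(h_(i-1)+h_i)·M_i + h_i·M_(i+1) = 6(Δ_i − Δ_(i-1)) read
  1·M_0 + 4·M_1 + 1·M_2 = 6(Δ_1 - Δ_0) = -36
  1·M_1 + 4·M_2 + 1·M_3 = 6(Δ_2 - Δ_1) = 6
  1·M_2 + 4·M_3 + 1·M_4 = 6(Δ_3 - Δ_2) = 36
Natural end conditions: M_0 = M_4 = 0.
Solving the tridiagonal system: M_0 = 0, M_1 = -66/7, M_2 = 12/7, M_3 = 60/7, M_4 = 0.
On [3, 4], s(x) = -6 + 1/7·(x - 3) + 30/7·(x - 3)² - 10/7·(x - 3)³.
With (x - 3) = 2/3: s(11/3) = -836/189.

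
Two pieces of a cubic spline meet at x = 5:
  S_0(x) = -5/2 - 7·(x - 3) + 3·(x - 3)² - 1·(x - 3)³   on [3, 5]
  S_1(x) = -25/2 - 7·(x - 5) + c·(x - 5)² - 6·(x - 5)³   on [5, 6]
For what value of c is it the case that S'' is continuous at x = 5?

S_0''(x) = 6 - 6·(x - 3), so S_0''(5) = -6. On the right, S_1''(5) = 2c, so c = -3.

-3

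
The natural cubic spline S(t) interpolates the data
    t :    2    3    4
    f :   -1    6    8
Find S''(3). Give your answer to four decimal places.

-7.5000

Let M_i = S''(x_i). Step sizes h_i = 1, 1; slopes of the chords Δ_i = (y_(i+1) - y_i)/h_i = 7, 2.
  1·M_0 + 4·M_1 + 1·M_2 = 6(Δ_1 - Δ_0) = -30
Natural end conditions: M_0 = M_2 = 0.
Solving: M_0 = 0, M_1 = -15/2, M_2 = 0.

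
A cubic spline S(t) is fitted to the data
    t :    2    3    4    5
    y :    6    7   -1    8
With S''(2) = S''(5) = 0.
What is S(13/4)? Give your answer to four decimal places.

4.9563

Put m_i = S'' at the i-th knot. Here h = (1, 1, 1) and Δ = (1, -8, 9), so the interior equations h_(i-1)·m_(i-1) + 2(h_(i-1)+h_i)·m_i + h_i·m_(i+1) = 6(Δ_i − Δ_(i-1)) read
  1·m_0 + 4·m_1 + 1·m_2 = 6(Δ_1 - Δ_0) = -54
  1·m_1 + 4·m_2 + 1·m_3 = 6(Δ_2 - Δ_1) = 102
Natural end conditions: m_0 = m_3 = 0.
Solving: m_0 = 0, m_1 = -106/5, m_2 = 154/5, m_3 = 0.
On [3, 4], S(t) = 7 - 91/15·(t - 3) - 53/5·(t - 3)² + 26/3·(t - 3)³.
With (t - 3) = 1/4: S(13/4) = 793/160.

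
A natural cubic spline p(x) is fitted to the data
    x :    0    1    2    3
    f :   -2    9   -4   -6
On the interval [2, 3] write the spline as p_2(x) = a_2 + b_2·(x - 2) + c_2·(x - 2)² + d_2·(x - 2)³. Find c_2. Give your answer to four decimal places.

Write σ_i for p''(x_i). With h_i = 1, 1, 1 and divided differences Δ_i = 11, -13, -2, the continuity of p' gives the tridiagonal system
  1·σ_0 + 4·σ_1 + 1·σ_2 = 6(Δ_1 - Δ_0) = -144
  1·σ_1 + 4·σ_2 + 1·σ_3 = 6(Δ_2 - Δ_1) = 66
Natural end conditions: σ_0 = σ_3 = 0.
Solving: σ_0 = 0, σ_1 = -214/5, σ_2 = 136/5, σ_3 = 0.
On [2, 3], with p_2(x) = a_2 + b_2·(x - 2) + c_2·(x - 2)² + d_2·(x - 2)³: c_2 = σ_2/2 = 68/5, d_2 = (σ_3 - σ_2)/(6h_2) = -68/15, b_2 = Δ_2 - h_2(2σ_2 + σ_3)/6 = -166/15.

13.6000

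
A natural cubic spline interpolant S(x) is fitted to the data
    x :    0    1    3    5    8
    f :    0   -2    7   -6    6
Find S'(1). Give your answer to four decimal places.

Write σ_i for S''(x_i). With h_i = 1, 2, 2, 3 and divided differences Δ_i = -2, 9/2, -13/2, 4, the continuity of S' gives the tridiagonal system
  1·σ_0 + 6·σ_1 + 2·σ_2 = 6(Δ_1 - Δ_0) = 39
  2·σ_1 + 8·σ_2 + 2·σ_3 = 6(Δ_2 - Δ_1) = -66
  2·σ_2 + 10·σ_3 + 3·σ_4 = 6(Δ_3 - Δ_2) = 63
Natural end conditions: σ_0 = σ_4 = 0.
Forward elimination and back-substitution give σ_0 = 0, σ_1 = 567/52, σ_2 = -687/52, σ_3 = 465/52, σ_4 = 0.
On [1, 3], S'(x) = b_1 + 2c_1·(x - 1) + 3d_1·(x - 1)² with b_1 = Δ_1 - h_1(2σ_1 + σ_2)/6 = 85/52, c_1 = σ_1/2 = 567/104, d_1 = (σ_2 - σ_1)/(6h_1) = -209/104. So S'(1) = 85/52.

1.6346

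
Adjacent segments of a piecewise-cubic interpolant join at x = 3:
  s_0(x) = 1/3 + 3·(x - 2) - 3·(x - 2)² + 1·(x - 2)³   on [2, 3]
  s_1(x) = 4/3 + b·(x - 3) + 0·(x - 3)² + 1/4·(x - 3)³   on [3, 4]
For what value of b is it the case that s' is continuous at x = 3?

s_0'(x) = 3 - 6·(x - 2) + 3·(x - 2)², so s_0'(3) = 0. On the right, s_1'(3) = b, so b = 0.

0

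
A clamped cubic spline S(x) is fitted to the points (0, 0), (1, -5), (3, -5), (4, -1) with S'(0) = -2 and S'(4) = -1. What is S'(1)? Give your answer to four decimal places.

Write M_i for S''(x_i). With h_i = 1, 2, 1 and divided differences Δ_i = -5, 0, 4, the continuity of S' gives the tridiagonal system
  1·M_0 + 6·M_1 + 2·M_2 = 6(Δ_1 - Δ_0) = 30
  2·M_1 + 6·M_2 + 1·M_3 = 6(Δ_2 - Δ_1) = 24
Clamped end conditions give two more equations: 2h_0·M_0 + h_0·M_1 = 6(Δ_0 - S'(0)) = -18 and h_2·M_2 + 2h_2·M_3 = 6(S'(4) - Δ_2) = -30.
Solving: M_0 = -58/5, M_1 = 26/5, M_2 = 26/5, M_3 = -88/5.
On [1, 3], S'(x) = b_1 + 2c_1·(x - 1) + 3d_1·(x - 1)² with b_1 = Δ_1 - h_1(2M_1 + M_2)/6 = -26/5, c_1 = M_1/2 = 13/5, d_1 = (M_2 - M_1)/(6h_1) = 0. So S'(1) = -26/5.

-5.2000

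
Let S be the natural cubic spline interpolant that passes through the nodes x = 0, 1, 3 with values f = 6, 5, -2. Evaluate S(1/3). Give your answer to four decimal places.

With σ_i denoting the second derivative at x_i, h_i = 1, 2, and Δ_i = (y_(i+1) − y_i)/h_i = -1, -7/2:
  1·σ_0 + 6·σ_1 + 2·σ_2 = 6(Δ_1 - Δ_0) = -15
Natural end conditions: σ_0 = σ_2 = 0.
Forward elimination and back-substitution give σ_0 = 0, σ_1 = -5/2, σ_2 = 0.
On [0, 1], S(x) = 6 - 7/12·x + 0·x² - 5/12·x³.
With x = 1/3: S(1/3) = 469/81.

5.7901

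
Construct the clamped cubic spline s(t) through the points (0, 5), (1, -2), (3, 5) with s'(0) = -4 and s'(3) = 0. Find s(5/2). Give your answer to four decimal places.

Let m_i = s''(x_i). Step sizes h_i = 1, 2; slopes of the chords Δ_i = (y_(i+1) - y_i)/h_i = -7, 7/2.
  1·m_0 + 6·m_1 + 2·m_2 = 6(Δ_1 - Δ_0) = 63
Clamped end conditions give two more equations: 2h_0·m_0 + h_0·m_1 = 6(Δ_0 - s'(0)) = -18 and h_1·m_1 + 2h_1·m_2 = 6(s'(3) - Δ_1) = -21.
Solving: m_0 = -109/6, m_1 = 55/3, m_2 = -173/12.
On [1, 3], s(t) = -2 - 47/12·(t - 1) + 55/6·(t - 1)² - 131/48·(t - 1)³.
With (t - 1) = 3/2: s(5/2) = 453/128.

3.5391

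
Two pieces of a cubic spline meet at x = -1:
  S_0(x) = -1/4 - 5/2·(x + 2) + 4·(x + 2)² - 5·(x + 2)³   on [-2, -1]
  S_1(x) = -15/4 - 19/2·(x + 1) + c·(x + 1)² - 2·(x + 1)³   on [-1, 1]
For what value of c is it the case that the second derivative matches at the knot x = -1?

-11

S_0''(x) = 8 - 30·(x + 2), so S_0''(-1) = -22. On the right, S_1''(-1) = 2c, so c = -11.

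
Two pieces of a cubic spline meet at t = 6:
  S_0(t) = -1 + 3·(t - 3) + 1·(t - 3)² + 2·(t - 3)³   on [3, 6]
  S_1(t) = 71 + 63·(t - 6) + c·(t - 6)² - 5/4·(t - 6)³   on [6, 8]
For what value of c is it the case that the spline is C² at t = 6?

19

S_0''(t) = 2 + 12·(t - 3), so S_0''(6) = 38. On the right, S_1''(6) = 2c, so c = 19.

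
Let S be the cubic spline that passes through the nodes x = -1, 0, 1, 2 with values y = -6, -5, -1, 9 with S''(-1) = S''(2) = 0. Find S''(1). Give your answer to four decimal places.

8.4000

With σ_i denoting the second derivative at x_i, h_i = 1, 1, 1, and Δ_i = (y_(i+1) − y_i)/h_i = 1, 4, 10:
  1·σ_0 + 4·σ_1 + 1·σ_2 = 6(Δ_1 - Δ_0) = 18
  1·σ_1 + 4·σ_2 + 1·σ_3 = 6(Δ_2 - Δ_1) = 36
Natural end conditions: σ_0 = σ_3 = 0.
Solving the tridiagonal system: σ_0 = 0, σ_1 = 12/5, σ_2 = 42/5, σ_3 = 0.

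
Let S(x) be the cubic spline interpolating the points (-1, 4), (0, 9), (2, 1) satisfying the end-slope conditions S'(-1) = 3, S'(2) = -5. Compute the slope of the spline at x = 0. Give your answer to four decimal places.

2.8333

Let M_i = S''(x_i). Step sizes h_i = 1, 2; slopes of the chords Δ_i = (y_(i+1) - y_i)/h_i = 5, -4.
  1·M_0 + 6·M_1 + 2·M_2 = 6(Δ_1 - Δ_0) = -54
Clamped end conditions give two more equations: 2h_0·M_0 + h_0·M_1 = 6(Δ_0 - S'(-1)) = 12 and h_1·M_1 + 2h_1·M_2 = 6(S'(2) - Δ_1) = -6.
Solving the tridiagonal system: M_0 = 37/3, M_1 = -38/3, M_2 = 29/6.
On [0, 2], S'(x) = b_1 + 2c_1·x + 3d_1·x² with b_1 = Δ_1 - h_1(2M_1 + M_2)/6 = 17/6, c_1 = M_1/2 = -19/3, d_1 = (M_2 - M_1)/(6h_1) = 35/24. So S'(0) = 17/6.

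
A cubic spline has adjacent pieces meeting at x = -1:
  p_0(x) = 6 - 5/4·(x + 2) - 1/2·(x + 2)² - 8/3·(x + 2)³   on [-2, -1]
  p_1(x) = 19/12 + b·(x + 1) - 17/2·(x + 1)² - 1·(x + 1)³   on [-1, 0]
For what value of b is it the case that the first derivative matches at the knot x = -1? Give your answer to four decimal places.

p_0'(x) = -5/4 - 1·(x + 2) - 8·(x + 2)², so p_0'(-1) = -41/4. On the right, p_1'(-1) = b, so b = -41/4.

-10.2500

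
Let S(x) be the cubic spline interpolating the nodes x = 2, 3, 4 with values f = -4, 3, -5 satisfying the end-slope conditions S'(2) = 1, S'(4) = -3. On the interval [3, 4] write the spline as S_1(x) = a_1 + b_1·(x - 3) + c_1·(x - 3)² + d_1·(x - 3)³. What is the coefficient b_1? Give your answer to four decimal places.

-0.2500

Put M_i = S'' at the i-th knot. Here h = (1, 1) and Δ = (7, -8), so the interior equations h_(i-1)·M_(i-1) + 2(h_(i-1)+h_i)·M_i + h_i·M_(i+1) = 6(Δ_i − Δ_(i-1)) read
  1·M_0 + 4·M_1 + 1·M_2 = 6(Δ_1 - Δ_0) = -90
Clamped end conditions give two more equations: 2h_0·M_0 + h_0·M_1 = 6(Δ_0 - S'(2)) = 36 and h_1·M_1 + 2h_1·M_2 = 6(S'(4) - Δ_1) = 30.
Solving: M_0 = 77/2, M_1 = -41, M_2 = 71/2.
On [3, 4], with S_1(x) = a_1 + b_1·(x - 3) + c_1·(x - 3)² + d_1·(x - 3)³: c_1 = M_1/2 = -41/2, d_1 = (M_2 - M_1)/(6h_1) = 51/4, b_1 = Δ_1 - h_1(2M_1 + M_2)/6 = -1/4.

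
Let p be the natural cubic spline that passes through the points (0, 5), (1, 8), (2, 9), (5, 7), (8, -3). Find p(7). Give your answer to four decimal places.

0.8783

Put m_i = p'' at the i-th knot. Here h = (1, 1, 3, 3) and Δ = (3, 1, -2/3, -10/3), so the interior equations h_(i-1)·m_(i-1) + 2(h_(i-1)+h_i)·m_i + h_i·m_(i+1) = 6(Δ_i − Δ_(i-1)) read
  1·m_0 + 4·m_1 + 1·m_2 = 6(Δ_1 - Δ_0) = -12
  1·m_1 + 8·m_2 + 3·m_3 = 6(Δ_2 - Δ_1) = -10
  3·m_2 + 12·m_3 + 3·m_4 = 6(Δ_3 - Δ_2) = -16
Natural end conditions: m_0 = m_4 = 0.
Solving the tridiagonal system: m_0 = 0, m_1 = -81/28, m_2 = -3/7, m_3 = -103/84, m_4 = 0.
On [5, 8], p(x) = 7 - 59/28·(x - 5) - 103/168·(x - 5)² + 103/1512·(x - 5)³.
With (x - 5) = 2: p(7) = 166/189.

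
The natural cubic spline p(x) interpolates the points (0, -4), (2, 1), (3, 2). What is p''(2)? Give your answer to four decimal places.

-1.5000

With M_i denoting the second derivative at x_i, h_i = 2, 1, and Δ_i = (y_(i+1) − y_i)/h_i = 5/2, 1:
  2·M_0 + 6·M_1 + 1·M_2 = 6(Δ_1 - Δ_0) = -9
Natural end conditions: M_0 = M_2 = 0.
Hence M_0 = 0, M_1 = -3/2, M_2 = 0.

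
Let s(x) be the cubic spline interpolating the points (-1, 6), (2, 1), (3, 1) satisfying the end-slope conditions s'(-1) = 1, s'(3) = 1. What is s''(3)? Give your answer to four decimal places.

1.7500

Put M_i = s'' at the i-th knot. Here h = (3, 1) and Δ = (-5/3, 0), so the interior equations h_(i-1)·M_(i-1) + 2(h_(i-1)+h_i)·M_i + h_i·M_(i+1) = 6(Δ_i − Δ_(i-1)) read
  3·M_0 + 8·M_1 + 1·M_2 = 6(Δ_1 - Δ_0) = 10
Clamped end conditions give two more equations: 2h_0·M_0 + h_0·M_1 = 6(Δ_0 - s'(-1)) = -16 and h_1·M_1 + 2h_1·M_2 = 6(s'(3) - Δ_1) = 6.
Forward elimination and back-substitution give M_0 = -47/12, M_1 = 5/2, M_2 = 7/4.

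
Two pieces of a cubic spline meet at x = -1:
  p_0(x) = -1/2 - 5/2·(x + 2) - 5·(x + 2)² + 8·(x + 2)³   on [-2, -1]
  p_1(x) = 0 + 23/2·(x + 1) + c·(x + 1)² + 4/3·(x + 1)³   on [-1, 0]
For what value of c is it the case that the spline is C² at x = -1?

19

p_0''(x) = -10 + 48·(x + 2), so p_0''(-1) = 38. On the right, p_1''(-1) = 2c, so c = 19.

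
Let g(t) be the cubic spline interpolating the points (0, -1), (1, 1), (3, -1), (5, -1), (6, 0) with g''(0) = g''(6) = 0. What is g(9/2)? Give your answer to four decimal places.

With m_i denoting the second derivative at x_i, h_i = 1, 2, 2, 1, and Δ_i = (y_(i+1) − y_i)/h_i = 2, -1, 0, 1:
  1·m_0 + 6·m_1 + 2·m_2 = 6(Δ_1 - Δ_0) = -18
  2·m_1 + 8·m_2 + 2·m_3 = 6(Δ_2 - Δ_1) = 6
  2·m_2 + 6·m_3 + 1·m_4 = 6(Δ_3 - Δ_2) = 6
Natural end conditions: m_0 = m_4 = 0.
Solving the tridiagonal system: m_0 = 0, m_1 = -7/2, m_2 = 3/2, m_3 = 1/2, m_4 = 0.
On [3, 5], g(t) = -1 - 7/6·(t - 3) + 3/4·(t - 3)² - 1/12·(t - 3)³.
With (t - 3) = 3/2: g(9/2) = -43/32.

-1.3438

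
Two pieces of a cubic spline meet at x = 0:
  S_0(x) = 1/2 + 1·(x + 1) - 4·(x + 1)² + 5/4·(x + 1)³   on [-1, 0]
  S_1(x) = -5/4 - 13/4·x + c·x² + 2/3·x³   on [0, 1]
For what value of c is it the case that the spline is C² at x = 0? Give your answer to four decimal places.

-0.2500

S_0''(x) = -8 + 15/2·(x + 1), so S_0''(0) = -1/2. On the right, S_1''(0) = 2c, so c = -1/4.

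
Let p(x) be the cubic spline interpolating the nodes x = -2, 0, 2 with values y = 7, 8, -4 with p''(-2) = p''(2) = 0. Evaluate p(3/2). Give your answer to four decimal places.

-0.2383

With m_i denoting the second derivative at x_i, h_i = 2, 2, and Δ_i = (y_(i+1) − y_i)/h_i = 1/2, -6:
  2·m_0 + 8·m_1 + 2·m_2 = 6(Δ_1 - Δ_0) = -39
Natural end conditions: m_0 = m_2 = 0.
Solving the tridiagonal system: m_0 = 0, m_1 = -39/8, m_2 = 0.
On [0, 2], p(x) = 8 - 11/4·x - 39/16·x² + 13/32·x³.
With x = 3/2: p(3/2) = -61/256.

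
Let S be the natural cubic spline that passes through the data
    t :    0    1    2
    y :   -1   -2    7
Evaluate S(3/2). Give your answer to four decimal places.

Write M_i for S''(x_i). With h_i = 1, 1 and divided differences Δ_i = -1, 9, the continuity of S' gives the tridiagonal system
  1·M_0 + 4·M_1 + 1·M_2 = 6(Δ_1 - Δ_0) = 60
Natural end conditions: M_0 = M_2 = 0.
Solving the tridiagonal system: M_0 = 0, M_1 = 15, M_2 = 0.
On [1, 2], S(t) = -2 + 4·(t - 1) + 15/2·(t - 1)² - 5/2·(t - 1)³.
With (t - 1) = 1/2: S(3/2) = 25/16.

1.5625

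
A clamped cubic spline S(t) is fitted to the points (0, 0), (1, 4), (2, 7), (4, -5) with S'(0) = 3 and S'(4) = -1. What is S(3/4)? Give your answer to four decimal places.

Write σ_i for S''(x_i). With h_i = 1, 1, 2 and divided differences Δ_i = 4, 3, -6, the continuity of S' gives the tridiagonal system
  1·σ_0 + 4·σ_1 + 1·σ_2 = 6(Δ_1 - Δ_0) = -6
  1·σ_1 + 6·σ_2 + 2·σ_3 = 6(Δ_2 - Δ_1) = -54
Clamped end conditions give two more equations: 2h_0·σ_0 + h_0·σ_1 = 6(Δ_0 - S'(0)) = 6 and h_2·σ_2 + 2h_2·σ_3 = 6(S'(4) - Δ_2) = 30.
Hence σ_0 = 25/11, σ_1 = 16/11, σ_2 = -155/11, σ_3 = 160/11.
On [0, 1], S(t) = 0 + 3·t + 25/22·t² - 3/22·t³.
With t = 3/4: S(3/4) = 3987/1408.

2.8317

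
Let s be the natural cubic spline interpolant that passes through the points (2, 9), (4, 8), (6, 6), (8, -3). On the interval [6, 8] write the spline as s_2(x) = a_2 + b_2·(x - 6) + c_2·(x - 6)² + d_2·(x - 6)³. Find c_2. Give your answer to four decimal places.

-1.3500

Put M_i = s'' at the i-th knot. Here h = (2, 2, 2) and Δ = (-1/2, -1, -9/2), so the interior equations h_(i-1)·M_(i-1) + 2(h_(i-1)+h_i)·M_i + h_i·M_(i+1) = 6(Δ_i − Δ_(i-1)) read
  2·M_0 + 8·M_1 + 2·M_2 = 6(Δ_1 - Δ_0) = -3
  2·M_1 + 8·M_2 + 2·M_3 = 6(Δ_2 - Δ_1) = -21
Natural end conditions: M_0 = M_3 = 0.
Hence M_0 = 0, M_1 = 3/10, M_2 = -27/10, M_3 = 0.
On [6, 8], with s_2(x) = a_2 + b_2·(x - 6) + c_2·(x - 6)² + d_2·(x - 6)³: c_2 = M_2/2 = -27/20, d_2 = (M_3 - M_2)/(6h_2) = 9/40, b_2 = Δ_2 - h_2(2M_2 + M_3)/6 = -27/10.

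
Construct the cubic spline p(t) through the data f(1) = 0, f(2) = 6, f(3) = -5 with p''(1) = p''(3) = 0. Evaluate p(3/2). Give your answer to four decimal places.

4.5938

With m_i denoting the second derivative at x_i, h_i = 1, 1, and Δ_i = (y_(i+1) − y_i)/h_i = 6, -11:
  1·m_0 + 4·m_1 + 1·m_2 = 6(Δ_1 - Δ_0) = -102
Natural end conditions: m_0 = m_2 = 0.
Solving: m_0 = 0, m_1 = -51/2, m_2 = 0.
On [1, 2], p(t) = 0 + 41/4·(t - 1) + 0·(t - 1)² - 17/4·(t - 1)³.
With (t - 1) = 1/2: p(3/2) = 147/32.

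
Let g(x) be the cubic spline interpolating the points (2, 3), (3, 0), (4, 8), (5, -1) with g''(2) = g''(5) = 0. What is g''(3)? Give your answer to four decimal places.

With M_i denoting the second derivative at x_i, h_i = 1, 1, 1, and Δ_i = (y_(i+1) − y_i)/h_i = -3, 8, -9:
  1·M_0 + 4·M_1 + 1·M_2 = 6(Δ_1 - Δ_0) = 66
  1·M_1 + 4·M_2 + 1·M_3 = 6(Δ_2 - Δ_1) = -102
Natural end conditions: M_0 = M_3 = 0.
Solving: M_0 = 0, M_1 = 122/5, M_2 = -158/5, M_3 = 0.

24.4000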